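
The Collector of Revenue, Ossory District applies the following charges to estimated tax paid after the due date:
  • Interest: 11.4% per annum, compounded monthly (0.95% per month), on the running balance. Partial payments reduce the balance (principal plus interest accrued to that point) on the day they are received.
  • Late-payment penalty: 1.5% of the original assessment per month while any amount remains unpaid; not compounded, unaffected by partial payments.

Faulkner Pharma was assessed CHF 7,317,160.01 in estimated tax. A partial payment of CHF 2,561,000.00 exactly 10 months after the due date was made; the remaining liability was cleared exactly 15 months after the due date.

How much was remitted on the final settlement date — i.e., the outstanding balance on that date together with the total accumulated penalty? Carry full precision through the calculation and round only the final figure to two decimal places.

Balance at month 10: CHF 7,317,160.0100 × (1 + 0.0095)^10 = CHF 8,042,772.5126…
After CHF 2,561,000.00 payment: CHF 8,042,772.5126… − CHF 2,561,000.00 = CHF 5,481,772.5126…
Balance at month 15: CHF 5,481,772.5126… × (1 + 0.0095)^5 = CHF 5,747,151.2297…
Penalty: 15 × 1.5% × CHF 7,317,160.01 = CHF 1,646,361.00…
Final settlement = outstanding balance + penalty = CHF 5,747,151.2297… + CHF 1,646,361.00… = CHF 7,393,512.23

CHF 7,393,512.23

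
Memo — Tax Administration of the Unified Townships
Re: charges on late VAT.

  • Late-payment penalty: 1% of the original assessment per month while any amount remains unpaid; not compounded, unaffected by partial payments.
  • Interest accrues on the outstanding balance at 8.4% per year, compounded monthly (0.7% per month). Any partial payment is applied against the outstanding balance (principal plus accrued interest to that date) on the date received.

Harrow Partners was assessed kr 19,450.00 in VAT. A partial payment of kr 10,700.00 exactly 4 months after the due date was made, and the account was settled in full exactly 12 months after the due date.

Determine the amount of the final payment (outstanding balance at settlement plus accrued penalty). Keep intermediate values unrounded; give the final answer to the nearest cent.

Balance at month 4: kr 19,450.0000 × (1 + 0.007)^4 = kr 20,000.3450…
After kr 10,700.00 payment: kr 20,000.3450… − kr 10,700.00 = kr 9,300.3450…
Balance at month 12: kr 9,300.3450… × (1 + 0.007)^8 = kr 9,834.1046…
Penalty: 12 × 1% × kr 19,450.00 = kr 2,334.00
Final settlement = outstanding balance + penalty = kr 9,834.1046… + kr 2,334.00 = kr 12,168.10

kr 12,168.10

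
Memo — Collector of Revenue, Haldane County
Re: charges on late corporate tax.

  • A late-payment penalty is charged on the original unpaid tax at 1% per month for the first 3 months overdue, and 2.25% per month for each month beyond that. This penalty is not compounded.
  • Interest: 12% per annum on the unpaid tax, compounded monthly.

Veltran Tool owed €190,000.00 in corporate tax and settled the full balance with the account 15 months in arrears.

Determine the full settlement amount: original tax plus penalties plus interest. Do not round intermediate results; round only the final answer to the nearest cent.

€277,584.10

Penalty, months 1–3: 3 × 1% × €190,000.00 = €5,700.00
Penalty, months 4–15: 12 × 2.25% × €190,000.00 = €51,300.00
Interest (12%/yr ÷ 12 = 1%/month): €190,000.00 × ((1 + 0.01)^15 − 1) = €30,584.1015…
Total = €190,000.00 + €57,000.0000 + €30,584.1015… = €277,584.10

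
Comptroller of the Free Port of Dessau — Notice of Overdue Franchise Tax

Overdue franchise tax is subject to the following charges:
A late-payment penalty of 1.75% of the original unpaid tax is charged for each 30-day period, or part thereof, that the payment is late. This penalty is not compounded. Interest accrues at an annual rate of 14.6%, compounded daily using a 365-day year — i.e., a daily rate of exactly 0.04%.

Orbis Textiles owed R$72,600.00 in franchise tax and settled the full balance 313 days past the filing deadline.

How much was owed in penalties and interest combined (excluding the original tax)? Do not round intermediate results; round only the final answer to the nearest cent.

R$23,656.47

Penalty periods: ⌈313/30⌉ = 11; penalty = 11 × 1.75% × R$72,600.00 = R$13,975.50
Interest: R$72,600.00 × ((1 + 0.0004)^313 − 1) = R$72,600.00 × 0.13334673… = R$9,680.9729…
Penalties + interest = R$13,975.5000 + R$9,680.9729… = R$23,656.47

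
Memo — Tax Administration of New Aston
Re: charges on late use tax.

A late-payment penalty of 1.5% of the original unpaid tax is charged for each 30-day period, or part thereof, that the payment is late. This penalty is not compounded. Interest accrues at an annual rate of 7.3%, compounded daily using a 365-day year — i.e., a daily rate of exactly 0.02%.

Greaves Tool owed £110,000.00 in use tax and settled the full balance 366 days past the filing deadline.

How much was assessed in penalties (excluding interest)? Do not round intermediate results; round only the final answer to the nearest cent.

Penalty periods: ⌈366/30⌉ = 13; penalty = 13 × 1.5% × £110,000.00 = £21,450.00

£21,450.00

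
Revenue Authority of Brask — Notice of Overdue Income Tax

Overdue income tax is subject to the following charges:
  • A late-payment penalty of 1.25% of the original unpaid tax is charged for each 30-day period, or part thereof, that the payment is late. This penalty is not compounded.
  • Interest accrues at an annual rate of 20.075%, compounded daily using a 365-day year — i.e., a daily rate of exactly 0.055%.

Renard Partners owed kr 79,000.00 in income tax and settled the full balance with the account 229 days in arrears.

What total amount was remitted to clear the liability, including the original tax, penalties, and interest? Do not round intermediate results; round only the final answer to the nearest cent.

Penalty periods: ⌈229/30⌉ = 8; penalty = 8 × 1.25% × kr 79,000.00 = kr 7,900.00
Interest: kr 79,000.00 × ((1 + 0.00055)^229 − 1) = kr 79,000.00 × 0.13418619… = kr 10,600.7086…
Total = kr 79,000.00 + kr 7,900.0000 + kr 10,600.7086… = kr 97,500.71

kr 97,500.71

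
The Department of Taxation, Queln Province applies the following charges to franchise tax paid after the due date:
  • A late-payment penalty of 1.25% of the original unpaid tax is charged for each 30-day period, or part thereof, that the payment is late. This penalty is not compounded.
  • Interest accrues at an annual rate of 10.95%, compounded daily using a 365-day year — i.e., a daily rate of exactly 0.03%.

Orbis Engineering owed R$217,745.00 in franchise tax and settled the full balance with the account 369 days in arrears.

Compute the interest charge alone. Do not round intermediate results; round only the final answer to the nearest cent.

Interest: R$217,745.00 × ((1 + 0.0003)^369 − 1) = R$217,745.00 × 0.11704119… = R$25,485.1347…

R$25,485.13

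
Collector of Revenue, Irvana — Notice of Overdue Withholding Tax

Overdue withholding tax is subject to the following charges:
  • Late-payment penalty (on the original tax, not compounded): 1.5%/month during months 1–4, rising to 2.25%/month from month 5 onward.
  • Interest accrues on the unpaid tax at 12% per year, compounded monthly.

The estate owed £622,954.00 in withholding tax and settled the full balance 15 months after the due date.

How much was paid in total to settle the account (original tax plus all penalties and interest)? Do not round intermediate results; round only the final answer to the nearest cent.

£914,788.61

Penalty, months 1–4: 4 × 1.5% × £622,954.00 = £37,377.24
Penalty, months 5–15: 11 × 2.25% × £622,954.00 = £154,181.12…
Interest (12%/yr ÷ 12 = 1%/month): £622,954.00 × ((1 + 0.01)^15 − 1) = £100,276.2546…
Total = £622,954.00 + £191,558.3550 + £100,276.2546… = £914,788.61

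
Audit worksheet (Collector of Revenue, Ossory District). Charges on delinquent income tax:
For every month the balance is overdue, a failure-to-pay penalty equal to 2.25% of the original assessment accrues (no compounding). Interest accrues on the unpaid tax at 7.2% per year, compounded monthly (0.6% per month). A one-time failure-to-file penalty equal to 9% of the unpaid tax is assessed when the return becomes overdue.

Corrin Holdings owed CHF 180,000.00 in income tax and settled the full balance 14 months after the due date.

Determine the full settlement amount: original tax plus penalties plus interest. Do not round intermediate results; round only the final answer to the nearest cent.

Failure-to-file penalty: 9% × CHF 180,000.00 = CHF 16,200.00
Failure-to-pay penalty: 14 × 2.25% × CHF 180,000.00 = CHF 56,700.00
Interest: CHF 180,000.00 × ((1 + 0.006)^14 − 1) = CHF 180,000.00 × 0.0873559… = CHF 15,724.0687…
Total = CHF 180,000.00 + CHF 72,900.0000 + CHF 15,724.0687… = CHF 268,624.07

CHF 268,624.07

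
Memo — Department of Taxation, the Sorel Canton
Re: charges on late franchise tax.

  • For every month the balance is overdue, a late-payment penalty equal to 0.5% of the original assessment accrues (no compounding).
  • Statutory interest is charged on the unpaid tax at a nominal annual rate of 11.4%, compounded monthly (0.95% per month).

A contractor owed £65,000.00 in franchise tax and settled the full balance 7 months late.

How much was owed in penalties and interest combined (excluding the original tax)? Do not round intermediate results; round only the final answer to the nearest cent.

Late-payment penalty = 0.5% × £65,000.00 × 7 mo = £2,275.00
Interest: £65,000.00 × ((1 + 0.0095)^7 − 1) = £65,000.00 × 0.0684255… = £4,447.6604…
Penalties + interest = £2,275.0000 + £4,447.6604… = £6,722.66

£6,722.66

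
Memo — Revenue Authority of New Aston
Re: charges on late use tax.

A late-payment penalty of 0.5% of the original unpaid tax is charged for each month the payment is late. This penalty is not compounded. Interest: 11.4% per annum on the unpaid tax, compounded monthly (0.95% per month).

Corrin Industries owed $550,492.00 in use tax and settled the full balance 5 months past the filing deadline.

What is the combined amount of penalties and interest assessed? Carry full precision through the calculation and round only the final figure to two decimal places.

Late-payment penalty: 5 × 0.5% × $550,492.00 = $13,762.30
Interest: $550,492.00 × ((1 + 0.0095)^5 − 1) = $550,492.00 × 0.0484111… = $26,649.9313…
Penalties + interest = $13,762.3000 + $26,649.9313… = $40,412.23

$40,412.23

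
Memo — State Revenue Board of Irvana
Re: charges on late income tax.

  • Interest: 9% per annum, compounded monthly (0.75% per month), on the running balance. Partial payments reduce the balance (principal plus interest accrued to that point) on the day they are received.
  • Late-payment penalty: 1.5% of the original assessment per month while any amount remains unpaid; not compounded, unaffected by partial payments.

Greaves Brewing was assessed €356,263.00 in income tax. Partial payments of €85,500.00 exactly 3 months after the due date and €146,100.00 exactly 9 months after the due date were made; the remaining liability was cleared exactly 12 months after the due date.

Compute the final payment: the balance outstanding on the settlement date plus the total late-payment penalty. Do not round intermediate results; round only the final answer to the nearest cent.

€212,950.85

Balance at month 3: €356,263.0000 × (1 + 0.0075)^3 = €364,339.1872…
After €85,500.00 payment: €364,339.1872… − €85,500.00 = €278,839.1872…
Balance at month 9: €278,839.1872… × (1 + 0.0075)^6 = €291,624.5871…
After €146,100.00 payment: €291,624.5871… − €146,100.00 = €145,524.5871…
Balance at month 12: €145,524.5871… × (1 + 0.0075)^3 = €148,823.5090…
Penalty: 12 × 1.5% × €356,263.00 = €64,127.34
Final settlement = outstanding balance + penalty = €148,823.5090… + €64,127.34 = €212,950.85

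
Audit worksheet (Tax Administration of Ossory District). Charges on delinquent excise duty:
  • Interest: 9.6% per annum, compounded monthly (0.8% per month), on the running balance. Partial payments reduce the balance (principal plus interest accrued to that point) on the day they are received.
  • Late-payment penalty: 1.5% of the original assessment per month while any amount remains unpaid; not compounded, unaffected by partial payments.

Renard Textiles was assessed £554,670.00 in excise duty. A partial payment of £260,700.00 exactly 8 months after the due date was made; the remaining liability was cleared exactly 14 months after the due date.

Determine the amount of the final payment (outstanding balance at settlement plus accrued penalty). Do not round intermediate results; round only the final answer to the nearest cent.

Balance at month 8: £554,670.0000 × (1 + 0.008)^8 = £591,178.9122…
After £260,700.00 payment: £591,178.9122… − £260,700.00 = £330,478.9122…
Balance at month 14: £330,478.9122… × (1 + 0.008)^6 = £346,662.5642…
Penalty: 14 × 1.5% × £554,670.00 = £116,480.70
Final settlement = outstanding balance + penalty = £346,662.5642… + £116,480.70 = £463,143.26

£463,143.26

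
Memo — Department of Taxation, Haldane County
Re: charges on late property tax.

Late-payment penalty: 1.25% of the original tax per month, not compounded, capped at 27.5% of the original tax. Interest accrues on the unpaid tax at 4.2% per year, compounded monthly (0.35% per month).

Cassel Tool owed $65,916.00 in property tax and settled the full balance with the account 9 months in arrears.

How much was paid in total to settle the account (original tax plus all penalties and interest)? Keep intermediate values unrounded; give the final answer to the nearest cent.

Penalty: 9 × 1.25% × $65,916.00 = $7,415.55 (below the 27.5% cap of $18,126.90)
Interest: $65,916.00 × ((1 + 0.0035)^9 − 1) = $65,916.00 × 0.0319446… = $2,105.6616…
Total = $65,916.00 + $7,415.5500 + $2,105.6616… = $75,437.21

$75,437.21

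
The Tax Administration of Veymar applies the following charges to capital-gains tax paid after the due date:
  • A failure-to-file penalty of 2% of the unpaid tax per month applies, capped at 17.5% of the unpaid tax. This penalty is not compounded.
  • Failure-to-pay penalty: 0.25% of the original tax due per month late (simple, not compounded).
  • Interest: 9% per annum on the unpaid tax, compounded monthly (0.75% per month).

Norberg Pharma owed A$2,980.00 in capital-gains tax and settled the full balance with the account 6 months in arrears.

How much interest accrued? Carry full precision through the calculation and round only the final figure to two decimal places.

A$136.64

Interest: A$2,980.00 × ((1 + 0.0075)^6 − 1) = A$2,980.00 × 0.0458522… = A$136.6397…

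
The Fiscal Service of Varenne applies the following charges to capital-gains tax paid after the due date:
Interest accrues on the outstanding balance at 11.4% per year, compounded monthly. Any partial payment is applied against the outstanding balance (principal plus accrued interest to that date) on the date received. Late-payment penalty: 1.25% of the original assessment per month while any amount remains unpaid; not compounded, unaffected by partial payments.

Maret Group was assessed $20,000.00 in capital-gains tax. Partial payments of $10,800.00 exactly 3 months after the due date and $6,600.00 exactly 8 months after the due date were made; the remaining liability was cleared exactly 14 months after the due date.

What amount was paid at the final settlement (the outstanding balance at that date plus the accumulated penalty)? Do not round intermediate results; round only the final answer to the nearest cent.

$7,361.65

Monthly rate = 11.4% ÷ 12 = 0.95%
Balance at month 3: $20,000.0000 × (1 + 0.0095)^3 = $20,575.4321…
After $10,800.00 payment: $20,575.4321… − $10,800.00 = $9,775.4321…
Balance at month 8: $9,775.4321… × (1 + 0.0095)^5 = $10,248.6717…
After $6,600.00 payment: $10,248.6717… − $6,600.00 = $3,648.6717…
Balance at month 14: $3,648.6717… × (1 + 0.0095)^6 = $3,861.6484…
Penalty: 14 × 1.25% × $20,000.00 = $3,500.00
Final settlement = outstanding balance + penalty = $3,861.6484… + $3,500.00 = $7,361.65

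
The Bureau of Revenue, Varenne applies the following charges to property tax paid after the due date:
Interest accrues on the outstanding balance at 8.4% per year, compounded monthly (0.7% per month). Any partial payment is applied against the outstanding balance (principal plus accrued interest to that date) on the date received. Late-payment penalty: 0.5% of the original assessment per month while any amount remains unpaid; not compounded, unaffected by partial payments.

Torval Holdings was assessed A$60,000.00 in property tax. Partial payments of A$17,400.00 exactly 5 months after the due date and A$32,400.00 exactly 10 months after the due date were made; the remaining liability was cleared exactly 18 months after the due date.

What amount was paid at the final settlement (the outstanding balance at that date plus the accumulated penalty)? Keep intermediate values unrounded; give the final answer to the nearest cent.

A$20,115.94

Balance at month 5: A$60,000.0000 × (1 + 0.007)^5 = A$62,129.6065…
After A$17,400.00 payment: A$62,129.6065… − A$17,400.00 = A$44,729.6065…
Balance at month 10: A$44,729.6065… × (1 + 0.007)^5 = A$46,317.2142…
After A$32,400.00 payment: A$46,317.2142… − A$32,400.00 = A$13,917.2142…
Balance at month 18: A$13,917.2142… × (1 + 0.007)^8 = A$14,715.9423…
Penalty: 18 × 0.5% × A$60,000.00 = A$5,400.00
Final settlement = outstanding balance + penalty = A$14,715.9423… + A$5,400.00 = A$20,115.94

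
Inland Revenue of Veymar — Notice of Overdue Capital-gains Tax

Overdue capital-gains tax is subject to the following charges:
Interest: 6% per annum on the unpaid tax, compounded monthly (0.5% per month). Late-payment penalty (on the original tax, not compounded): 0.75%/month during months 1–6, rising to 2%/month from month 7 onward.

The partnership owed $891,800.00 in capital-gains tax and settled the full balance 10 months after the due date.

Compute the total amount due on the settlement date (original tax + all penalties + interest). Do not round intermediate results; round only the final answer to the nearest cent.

$1,048,881.77

Penalty, months 1–6: 6 × 0.75% × $891,800.00 = $40,131.00
Penalty, months 7–10: 4 × 2% × $891,800.00 = $71,344.00
Interest: $891,800.00 × ((1 + 0.005)^10 − 1) = $891,800.00 × 0.0511401… = $45,606.7698…
Total = $891,800.00 + $111,475.0000 + $45,606.7698… = $1,048,881.77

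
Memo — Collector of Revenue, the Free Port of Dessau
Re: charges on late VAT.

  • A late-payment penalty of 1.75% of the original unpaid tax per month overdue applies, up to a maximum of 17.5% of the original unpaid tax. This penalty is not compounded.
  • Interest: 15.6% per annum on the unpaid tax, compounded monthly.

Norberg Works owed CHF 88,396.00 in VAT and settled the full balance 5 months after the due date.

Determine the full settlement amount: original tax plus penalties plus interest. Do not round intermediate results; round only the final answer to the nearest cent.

Penalty: 5 × 1.75% × CHF 88,396.00 = CHF 7,734.65 (below the 17.5% cap of CHF 15,469.30)
Interest (15.6%/yr ÷ 12 = 1.3%/month): CHF 88,396.00 × ((1 + 0.013)^5 − 1) = CHF 5,897.0840…
Total = CHF 88,396.00 + CHF 7,734.6500 + CHF 5,897.0840… = CHF 102,027.73

CHF 102,027.73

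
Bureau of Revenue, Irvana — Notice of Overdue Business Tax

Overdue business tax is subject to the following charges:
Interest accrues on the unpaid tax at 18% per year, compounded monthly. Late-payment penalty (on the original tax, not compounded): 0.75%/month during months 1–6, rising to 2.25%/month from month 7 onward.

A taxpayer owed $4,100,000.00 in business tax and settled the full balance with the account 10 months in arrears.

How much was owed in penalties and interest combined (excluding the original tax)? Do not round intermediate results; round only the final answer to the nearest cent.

Penalty, months 1–6: 6 × 0.75% × $4,100,000.00 = $184,500.00
Penalty, months 7–10: 4 × 2.25% × $4,100,000.00 = $369,000.00
Interest (18%/yr ÷ 12 = 1.5%/month): $4,100,000.00 × ((1 + 0.015)^10 − 1) = $658,217.3826…
Penalties + interest = $553,500.0000 + $658,217.3826… = $1,211,717.38

$1,211,717.38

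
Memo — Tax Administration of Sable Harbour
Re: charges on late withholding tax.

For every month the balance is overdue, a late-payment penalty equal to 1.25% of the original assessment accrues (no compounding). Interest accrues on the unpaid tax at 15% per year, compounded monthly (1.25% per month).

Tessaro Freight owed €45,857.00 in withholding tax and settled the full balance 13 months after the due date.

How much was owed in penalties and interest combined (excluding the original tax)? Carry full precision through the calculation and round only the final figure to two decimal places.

€15,488.84

Late-payment penalty = 1.25% × €45,857.00 × 13 mo = €7,451.76…
Interest: €45,857.00 × ((1 + 0.0125)^13 − 1) = €45,857.00 × 0.1752639… = €8,037.0789…
Penalties + interest = €7,451.7625 + €8,037.0789… = €15,488.84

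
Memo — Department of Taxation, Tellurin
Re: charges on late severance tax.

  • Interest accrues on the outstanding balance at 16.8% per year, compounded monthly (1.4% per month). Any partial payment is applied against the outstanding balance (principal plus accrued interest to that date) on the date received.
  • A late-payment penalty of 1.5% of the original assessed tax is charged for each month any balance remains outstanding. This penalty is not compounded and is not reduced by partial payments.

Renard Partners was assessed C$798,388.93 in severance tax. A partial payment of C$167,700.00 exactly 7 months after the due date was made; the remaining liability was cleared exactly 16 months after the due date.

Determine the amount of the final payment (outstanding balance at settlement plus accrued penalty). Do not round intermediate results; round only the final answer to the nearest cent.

C$998,851.11

Balance at month 7: C$798,388.9300 × (1 + 0.014)^7 = C$879,994.9738…
After C$167,700.00 payment: C$879,994.9738… − C$167,700.00 = C$712,294.9738…
Balance at month 16: C$712,294.9738… × (1 + 0.014)^9 = C$807,237.7715…
Penalty: 16 × 1.5% × C$798,388.93 = C$191,613.34…
Final settlement = outstanding balance + penalty = C$807,237.7715… + C$191,613.34… = C$998,851.11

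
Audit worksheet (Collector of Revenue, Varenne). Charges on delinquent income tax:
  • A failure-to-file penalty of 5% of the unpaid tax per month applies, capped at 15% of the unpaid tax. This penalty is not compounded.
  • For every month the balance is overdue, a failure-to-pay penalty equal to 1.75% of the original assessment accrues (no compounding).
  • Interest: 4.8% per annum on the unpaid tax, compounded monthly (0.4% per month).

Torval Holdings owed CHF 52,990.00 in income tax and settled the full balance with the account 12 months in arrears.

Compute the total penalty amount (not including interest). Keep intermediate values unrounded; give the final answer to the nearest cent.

CHF 19,076.40

Failure-to-file: 12 × 5% × CHF 52,990.00 = CHF 31,794.00, capped at 15% × CHF 52,990.00 = CHF 7,948.50
Failure-to-pay penalty = 1.75% × CHF 52,990.00 × 12 mo = CHF 11,127.90
Total penalty = CHF 7,948.50 + CHF 11,127.90 = CHF 19,076.40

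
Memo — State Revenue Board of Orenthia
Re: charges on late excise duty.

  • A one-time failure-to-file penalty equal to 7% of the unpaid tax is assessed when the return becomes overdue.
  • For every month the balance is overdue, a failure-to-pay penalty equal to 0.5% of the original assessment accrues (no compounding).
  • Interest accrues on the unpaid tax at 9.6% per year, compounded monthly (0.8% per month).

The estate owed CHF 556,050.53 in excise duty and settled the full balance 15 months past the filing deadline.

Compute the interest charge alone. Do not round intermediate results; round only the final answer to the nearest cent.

CHF 70,595.43

Interest: CHF 556,050.53 × ((1 + 0.008)^15 − 1) = CHF 556,050.53 × 0.1269587… = CHF 70,595.4250…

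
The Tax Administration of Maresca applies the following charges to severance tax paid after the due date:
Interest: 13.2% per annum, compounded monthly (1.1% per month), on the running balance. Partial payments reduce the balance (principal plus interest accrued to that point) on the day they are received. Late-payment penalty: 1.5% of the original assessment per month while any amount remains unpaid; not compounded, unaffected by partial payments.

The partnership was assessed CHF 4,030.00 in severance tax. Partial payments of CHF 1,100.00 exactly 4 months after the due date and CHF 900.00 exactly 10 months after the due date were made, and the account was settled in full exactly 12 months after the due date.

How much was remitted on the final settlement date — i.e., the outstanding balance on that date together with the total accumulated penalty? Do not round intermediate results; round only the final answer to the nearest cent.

CHF 3,200.23

Balance at month 4: CHF 4,030.0000 × (1 + 0.011)^4 = CHF 4,210.2673…
After CHF 1,100.00 payment: CHF 4,210.2673… − CHF 1,100.00 = CHF 3,110.2673…
Balance at month 10: CHF 3,110.2673… × (1 + 0.011)^6 = CHF 3,321.2736…
After CHF 900.00 payment: CHF 3,321.2736… − CHF 900.00 = CHF 2,421.2736…
Balance at month 12: CHF 2,421.2736… × (1 + 0.011)^2 = CHF 2,474.8345…
Penalty: 12 × 1.5% × CHF 4,030.00 = CHF 725.40
Final settlement = outstanding balance + penalty = CHF 2,474.8345… + CHF 725.40 = CHF 3,200.23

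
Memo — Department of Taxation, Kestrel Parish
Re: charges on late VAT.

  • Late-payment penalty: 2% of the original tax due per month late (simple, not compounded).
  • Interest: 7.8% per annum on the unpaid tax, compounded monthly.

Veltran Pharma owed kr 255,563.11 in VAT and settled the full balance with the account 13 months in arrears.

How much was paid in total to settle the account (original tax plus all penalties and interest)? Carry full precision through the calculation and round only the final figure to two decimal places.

Late-payment penalty = 2% × kr 255,563.11 × 13 mo = kr 66,446.41…
Interest (7.8%/yr ÷ 12 = 0.65%/month): kr 255,563.11 × ((1 + 0.0065)^13 − 1) = kr 22,457.6937…
Total = kr 255,563.11 + kr 66,446.4086 + kr 22,457.6937… = kr 344,467.21

kr 344,467.21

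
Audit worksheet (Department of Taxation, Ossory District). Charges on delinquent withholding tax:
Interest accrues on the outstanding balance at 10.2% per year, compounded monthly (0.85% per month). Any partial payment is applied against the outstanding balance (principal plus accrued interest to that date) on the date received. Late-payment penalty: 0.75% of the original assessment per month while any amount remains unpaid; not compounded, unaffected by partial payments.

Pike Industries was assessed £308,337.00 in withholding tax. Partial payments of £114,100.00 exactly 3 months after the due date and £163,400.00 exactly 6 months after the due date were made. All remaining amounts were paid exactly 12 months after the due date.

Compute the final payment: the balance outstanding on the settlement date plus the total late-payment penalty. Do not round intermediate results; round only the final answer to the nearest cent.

Balance at month 3: £308,337.0000 × (1 + 0.0085)^3 = £316,266.6149…
After £114,100.00 payment: £316,266.6149… − £114,100.00 = £202,166.6149…
Balance at month 6: £202,166.6149… × (1 + 0.0085)^3 = £207,365.8074…
After £163,400.00 payment: £207,365.8074… − £163,400.00 = £43,965.8074…
Balance at month 12: £43,965.8074… × (1 + 0.0085)^6 = £46,256.2549…
Penalty: 12 × 0.75% × £308,337.00 = £27,750.33
Final settlement = outstanding balance + penalty = £46,256.2549… + £27,750.33 = £74,006.58

£74,006.58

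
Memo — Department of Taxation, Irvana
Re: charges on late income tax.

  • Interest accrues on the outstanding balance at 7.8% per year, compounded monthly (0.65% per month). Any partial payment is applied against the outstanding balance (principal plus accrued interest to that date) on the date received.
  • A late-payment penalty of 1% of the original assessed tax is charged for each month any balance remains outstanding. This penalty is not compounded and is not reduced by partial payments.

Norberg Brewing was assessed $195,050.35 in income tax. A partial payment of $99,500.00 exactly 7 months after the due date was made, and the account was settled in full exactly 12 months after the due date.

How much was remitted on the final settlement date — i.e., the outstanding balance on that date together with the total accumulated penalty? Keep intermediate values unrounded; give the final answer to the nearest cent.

$131,450.11

Balance at month 7: $195,050.3500 × (1 + 0.0065)^7 = $204,100.0864…
After $99,500.00 payment: $204,100.0864… − $99,500.00 = $104,600.0864…
Balance at month 12: $104,600.0864… × (1 + 0.0065)^5 = $108,044.0709…
Penalty: 12 × 1% × $195,050.35 = $23,406.04…
Final settlement = outstanding balance + penalty = $108,044.0709… + $23,406.04… = $131,450.11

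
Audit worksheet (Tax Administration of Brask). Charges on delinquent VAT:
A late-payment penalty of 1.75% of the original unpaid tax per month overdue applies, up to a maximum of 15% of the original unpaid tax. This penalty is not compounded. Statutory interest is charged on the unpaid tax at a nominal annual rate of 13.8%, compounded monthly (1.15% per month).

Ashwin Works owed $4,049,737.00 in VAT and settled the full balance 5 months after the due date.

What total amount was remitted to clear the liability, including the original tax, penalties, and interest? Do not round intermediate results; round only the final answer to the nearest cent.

Penalty: 5 × 1.75% × $4,049,737.00 = $354,351.99… (below the 15% cap of $607,460.55)
Interest: $4,049,737.00 × ((1 + 0.0115)^5 − 1) = $4,049,737.00 × 0.0588378… = $238,277.6011…
Total = $4,049,737.00 + $354,351.9875 + $238,277.6011… = $4,642,366.59

$4,642,366.59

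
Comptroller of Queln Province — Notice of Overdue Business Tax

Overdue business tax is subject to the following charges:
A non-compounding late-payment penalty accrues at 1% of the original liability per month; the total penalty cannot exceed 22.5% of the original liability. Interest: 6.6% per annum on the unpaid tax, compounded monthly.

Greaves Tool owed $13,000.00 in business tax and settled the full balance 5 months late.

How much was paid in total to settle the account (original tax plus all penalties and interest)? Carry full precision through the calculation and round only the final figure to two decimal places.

$14,011.45

Penalty: 5 × 1% × $13,000.00 = $650.00 (below the 22.5% cap of $2,925.00)
Interest (6.6%/yr ÷ 12 = 0.55%/month): $13,000.00 × ((1 + 0.0055)^5 − 1) = $361.4542…
Total = $13,000.00 + $650.0000 + $361.4542… = $14,011.45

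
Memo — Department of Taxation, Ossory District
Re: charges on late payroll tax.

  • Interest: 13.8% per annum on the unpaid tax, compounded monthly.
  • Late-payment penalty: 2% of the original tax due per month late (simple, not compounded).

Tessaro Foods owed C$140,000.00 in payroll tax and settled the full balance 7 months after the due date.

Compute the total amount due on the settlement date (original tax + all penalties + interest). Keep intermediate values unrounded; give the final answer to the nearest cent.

C$171,266.35

Late-payment penalty = 2% × C$140,000.00 × 7 mo = C$19,600.00
Interest (13.8%/yr ÷ 12 = 1.15%/month): C$140,000.00 × ((1 + 0.0115)^7 − 1) = C$11,666.3536…
Total = C$140,000.00 + C$19,600.0000 + C$11,666.3536… = C$171,266.35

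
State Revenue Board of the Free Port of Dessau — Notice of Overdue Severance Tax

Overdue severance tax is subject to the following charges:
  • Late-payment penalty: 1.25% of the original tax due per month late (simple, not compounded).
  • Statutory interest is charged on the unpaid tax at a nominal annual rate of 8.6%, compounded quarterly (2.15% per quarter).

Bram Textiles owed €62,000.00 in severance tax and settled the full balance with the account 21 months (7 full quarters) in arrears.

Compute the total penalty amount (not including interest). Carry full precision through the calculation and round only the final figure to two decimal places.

€16,275.00

Late-payment penalty: 21 × 1.25% × €62,000.00 = €16,275.00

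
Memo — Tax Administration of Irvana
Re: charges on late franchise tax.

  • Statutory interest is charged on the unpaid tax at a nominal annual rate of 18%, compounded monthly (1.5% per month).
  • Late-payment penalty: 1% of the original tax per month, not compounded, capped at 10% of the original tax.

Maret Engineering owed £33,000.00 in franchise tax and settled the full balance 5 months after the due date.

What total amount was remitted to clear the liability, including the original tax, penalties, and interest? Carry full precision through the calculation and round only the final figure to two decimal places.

£37,200.37

Penalty: 5 × 1% × £33,000.00 = £1,650.00 (below the 10% cap of £3,300.00)
Interest: £33,000.00 × ((1 + 0.015)^5 − 1) = £33,000.00 × 0.0772840… = £2,550.3721…
Total = £33,000.00 + £1,650.0000 + £2,550.3721… = £37,200.37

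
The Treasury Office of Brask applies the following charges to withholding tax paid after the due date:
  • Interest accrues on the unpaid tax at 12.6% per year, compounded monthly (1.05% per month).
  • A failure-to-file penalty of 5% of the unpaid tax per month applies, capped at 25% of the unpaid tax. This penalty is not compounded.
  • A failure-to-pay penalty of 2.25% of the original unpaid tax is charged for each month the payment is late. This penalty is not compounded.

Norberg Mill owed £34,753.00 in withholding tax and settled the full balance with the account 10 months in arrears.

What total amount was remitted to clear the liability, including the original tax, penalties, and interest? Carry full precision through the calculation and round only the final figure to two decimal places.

£55,087.08

Failure-to-file: 10 × 5% × £34,753.00 = £17,376.50, capped at 25% × £34,753.00 = £8,688.25
Failure-to-pay penalty = 2.25% × £34,753.00 × 10 mo = £7,819.43…
Interest: £34,753.00 × ((1 + 0.0105)^10 − 1) = £34,753.00 × 0.1101028… = £3,826.4009…
Total = £34,753.00 + £16,507.6750 + £3,826.4009… = £55,087.08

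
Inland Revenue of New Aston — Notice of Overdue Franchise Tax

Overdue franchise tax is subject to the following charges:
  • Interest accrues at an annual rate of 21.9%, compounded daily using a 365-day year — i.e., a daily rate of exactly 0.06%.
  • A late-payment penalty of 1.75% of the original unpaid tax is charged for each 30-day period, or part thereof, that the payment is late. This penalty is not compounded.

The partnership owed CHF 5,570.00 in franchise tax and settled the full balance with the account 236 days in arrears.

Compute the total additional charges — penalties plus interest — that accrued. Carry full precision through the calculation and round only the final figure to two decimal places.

CHF 1,626.81

Penalty periods: ⌈236/30⌉ = 8; penalty = 8 × 1.75% × CHF 5,570.00 = CHF 779.80
Interest: CHF 5,570.00 × ((1 + 0.0006)^236 − 1) = CHF 5,570.00 × 0.15206679… = CHF 847.0120…
Penalties + interest = CHF 779.8000 + CHF 847.0120… = CHF 1,626.81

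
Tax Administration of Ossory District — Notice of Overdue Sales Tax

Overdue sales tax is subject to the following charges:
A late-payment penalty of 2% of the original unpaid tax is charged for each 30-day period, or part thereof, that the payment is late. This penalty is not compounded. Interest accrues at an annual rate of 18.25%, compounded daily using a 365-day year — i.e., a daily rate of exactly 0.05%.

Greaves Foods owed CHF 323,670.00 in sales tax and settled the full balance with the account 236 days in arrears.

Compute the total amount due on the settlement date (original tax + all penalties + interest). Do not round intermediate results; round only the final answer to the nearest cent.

CHF 415,984.22

Penalty periods: ⌈236/30⌉ = 8; penalty = 8 × 2% × CHF 323,670.00 = CHF 51,787.20
Interest: CHF 323,670.00 × ((1 + 0.0005)^236 − 1) = CHF 323,670.00 × 0.12521093… = CHF 40,527.0211…
Total = CHF 323,670.00 + CHF 51,787.2000 + CHF 40,527.0211… = CHF 415,984.22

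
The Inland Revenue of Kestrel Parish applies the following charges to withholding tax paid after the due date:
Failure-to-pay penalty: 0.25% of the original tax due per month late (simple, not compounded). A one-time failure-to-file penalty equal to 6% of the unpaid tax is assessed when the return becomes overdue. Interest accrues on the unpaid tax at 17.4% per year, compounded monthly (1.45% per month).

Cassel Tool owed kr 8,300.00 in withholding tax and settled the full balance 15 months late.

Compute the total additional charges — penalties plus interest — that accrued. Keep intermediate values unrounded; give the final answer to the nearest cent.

kr 2,809.76

Failure-to-file penalty: 6% × kr 8,300.00 = kr 498.00
Failure-to-pay penalty = 0.25% × kr 8,300.00 × 15 mo = kr 311.25
Interest: kr 8,300.00 × ((1 + 0.0145)^15 − 1) = kr 8,300.00 × 0.2410257… = kr 2,000.5132…
Penalties + interest = kr 809.2500 + kr 2,000.5132… = kr 2,809.76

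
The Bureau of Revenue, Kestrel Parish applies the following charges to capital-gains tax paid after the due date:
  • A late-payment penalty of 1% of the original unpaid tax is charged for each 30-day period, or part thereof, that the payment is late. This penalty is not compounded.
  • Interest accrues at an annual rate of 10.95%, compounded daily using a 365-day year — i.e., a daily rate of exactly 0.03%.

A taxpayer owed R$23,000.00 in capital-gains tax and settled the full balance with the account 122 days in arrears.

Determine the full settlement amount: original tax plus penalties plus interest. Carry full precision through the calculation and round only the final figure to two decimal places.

Penalty periods: ⌈122/30⌉ = 5; penalty = 5 × 1% × R$23,000.00 = R$1,150.00
Interest: R$23,000.00 × ((1 + 0.0003)^122 − 1) = R$23,000.00 × 0.03727233… = R$857.2637…
Total = R$23,000.00 + R$1,150.0000 + R$857.2637… = R$25,007.26

R$25,007.26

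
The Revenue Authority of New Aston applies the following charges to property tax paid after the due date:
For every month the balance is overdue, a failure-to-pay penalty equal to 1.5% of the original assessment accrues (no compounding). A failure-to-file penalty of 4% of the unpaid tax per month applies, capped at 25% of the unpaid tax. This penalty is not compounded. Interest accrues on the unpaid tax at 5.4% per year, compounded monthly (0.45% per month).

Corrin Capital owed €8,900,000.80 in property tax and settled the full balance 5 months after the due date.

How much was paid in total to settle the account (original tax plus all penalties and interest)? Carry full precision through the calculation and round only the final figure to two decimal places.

€11,549,561.42

Failure-to-file: 5 × 4% × €8,900,000.80 = €1,780,000.16 (under the 25% cap)
Failure-to-pay penalty: 5 × 1.5% × €8,900,000.80 = €667,500.06
Interest: €8,900,000.80 × ((1 + 0.0045)^5 − 1) = €8,900,000.80 × 0.0227034… = €202,060.3966…
Total = €8,900,000.80 + €2,447,500.2200 + €202,060.3966… = €11,549,561.42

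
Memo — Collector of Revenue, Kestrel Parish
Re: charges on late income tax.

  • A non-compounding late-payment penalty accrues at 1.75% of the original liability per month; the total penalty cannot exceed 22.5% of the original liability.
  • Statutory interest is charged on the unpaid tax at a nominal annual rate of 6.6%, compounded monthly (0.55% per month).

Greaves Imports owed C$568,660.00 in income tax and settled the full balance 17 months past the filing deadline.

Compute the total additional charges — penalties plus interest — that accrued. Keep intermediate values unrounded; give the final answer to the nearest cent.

Penalty (uncapped): 17 × 1.75% × C$568,660.00 = C$169,176.35; cap = 22.5% × C$568,660.00 = C$127,948.50 → penalty = C$127,948.50
Interest: C$568,660.00 × ((1 + 0.0055)^17 − 1) = C$568,660.00 × 0.0977293… = C$55,574.7690…
Penalties + interest = C$127,948.5000 + C$55,574.7690… = C$183,523.27

C$183,523.27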